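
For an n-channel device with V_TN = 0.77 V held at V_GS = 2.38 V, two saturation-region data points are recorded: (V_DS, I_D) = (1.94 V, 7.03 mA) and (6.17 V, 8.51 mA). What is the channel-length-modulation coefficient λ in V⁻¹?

With V_GS fixed, I_D ∝ (1 + λ V_DS) in saturation, so I_D2/I_D1 = (1 + λ V_DS2)/(1 + λ V_DS1).
8.51/7.03 = 1.211 = (1 + 6.17 λ)/(1 + 1.94 λ).
Solving: λ (I_D1 V_DS2 − I_D2 V_DS1) = I_D2 − I_D1, so λ = (8.51 − 7.03) / (7.03 × 6.17 − 8.51 × 1.94) = 1.48 / 26.9 = 0.0551 V⁻¹.

λ = 0.0551 V⁻¹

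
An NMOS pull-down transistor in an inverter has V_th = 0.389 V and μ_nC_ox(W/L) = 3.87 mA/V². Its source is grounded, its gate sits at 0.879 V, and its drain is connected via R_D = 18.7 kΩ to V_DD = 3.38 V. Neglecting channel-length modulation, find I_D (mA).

V_GS = V_G = 0.879 V, so V_ov = 0.879 − 0.389 = 0.49 V.
Assume saturation: I_D = ½ k_n V_ov² = 0.5 × 3.87 × 0.49² = 0.465 mA, giving V_DS = V_DD − I_D R_D = 3.38 − 0.465 × 18.7 = -5.31 V.
But -5.31 V < V_ov = 0.49 V, so the device is actually in triode.
In triode I_D = k_n[V_ov V_DS − ½ V_DS²] and I_D = (V_DD − V_DS)/R_D. Equating: 36.2 V_DS² − 36.46 V_DS + 3.38 = 0, giving V_DS = 0.103 V (the root below V_ov).
I_D = (3.38 − 0.103) / 18.7 = 0.175 mA.

I_D = 0.175 mA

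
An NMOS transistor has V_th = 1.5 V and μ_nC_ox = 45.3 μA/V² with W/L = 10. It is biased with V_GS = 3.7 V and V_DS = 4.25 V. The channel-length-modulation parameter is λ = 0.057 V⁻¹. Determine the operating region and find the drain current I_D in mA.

k_n = μ_nC_ox · (W/L) = 0.453 mA/V².
V_ov = V_GS − V_th = 3.7 − 1.5 = 2.2 V.
Since V_DS = 4.25 V ≥ V_ov = 2.2 V, the device is in saturation.
I_D = ½ k_n V_ov² (1 + λ V_DS) = 0.5 × 0.453 × 2.2² × (1 + 0.057 × 4.25) = 1.36 mA.

Saturation; I_D = 1.36 mA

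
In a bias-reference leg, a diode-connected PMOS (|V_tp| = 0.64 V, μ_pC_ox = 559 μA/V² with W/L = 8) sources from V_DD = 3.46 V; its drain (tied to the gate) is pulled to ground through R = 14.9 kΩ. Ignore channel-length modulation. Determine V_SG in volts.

V_SG = 0.916 V

With gate tied to drain, V_SG = V_SD ≥ V_SG − |V_tp|, so the device is in saturation.
k_p = μ_pC_ox · (W/L) = 4.472 mA/V².
KCL at the drain: ½ k_p (V_SG − |V_tp|)² = (V_DD − V_SG)/R.
Let x = V_SG − 0.64. Then 33.3 x² + x − 2.82 = 0, giving x = 0.276 V (positive root), so V_SG = 0.916 V.
I_D = (V_DD − V_SG)/R = (3.46 − 0.916) / 14.9 = 0.171 mA.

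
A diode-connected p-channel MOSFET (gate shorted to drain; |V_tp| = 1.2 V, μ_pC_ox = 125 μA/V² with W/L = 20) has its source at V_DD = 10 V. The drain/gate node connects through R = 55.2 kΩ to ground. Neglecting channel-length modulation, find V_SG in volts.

V_SG = 1.55 V

With gate tied to drain, V_SG = V_SD ≥ V_SG − |V_tp|, so the device is in saturation.
k_p = μ_pC_ox · (W/L) = 2.5 mA/V².
KCL at the drain: ½ k_p (V_SG − |V_tp|)² = (V_DD − V_SG)/R.
Let x = V_SG − 1.2. Then 69 x² + x − 8.8 = 0, giving x = 0.35 V (positive root), so V_SG = 1.55 V.
I_D = (V_DD − V_SG)/R = (10 − 1.55) / 55.2 = 0.153 mA.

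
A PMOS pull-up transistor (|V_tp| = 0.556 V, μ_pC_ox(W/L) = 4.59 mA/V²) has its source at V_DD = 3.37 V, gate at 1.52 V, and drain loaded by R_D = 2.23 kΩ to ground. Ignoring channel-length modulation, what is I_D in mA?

V_SG = V_DD − V_G = 3.37 − 1.52 = 1.85 V, so V_ov = 1.85 − 0.556 = 1.29 V.
Assume saturation: I_D = ½ k_p V_ov² = 0.5 × 4.59 × 1.29² = 3.84 mA, giving V_SD = V_DD − I_D R_D = 3.37 − 3.84 × 2.23 = -5.2 V.
But -5.2 V < V_ov = 1.29 V, so the device is actually in triode.
In triode I_D = k_p[V_ov V_SD − ½ V_SD²] and I_D = (V_DD − V_SD)/R_D. Equating: 5.12 V_SD² − 14.24 V_SD + 3.37 = 0, giving V_SD = 0.261 V (the root below V_ov).
I_D = (3.37 − 0.261) / 2.23 = 1.39 mA.

I_D = 1.39 mA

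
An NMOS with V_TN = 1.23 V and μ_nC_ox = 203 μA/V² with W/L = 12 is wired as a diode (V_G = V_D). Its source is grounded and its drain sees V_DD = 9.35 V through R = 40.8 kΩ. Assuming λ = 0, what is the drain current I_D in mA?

With gate tied to drain, V_GS = V_DS ≥ V_GS − V_TN, so the device is in saturation.
k_n = μ_nC_ox · (W/L) = 2.436 mA/V².
KCL at the drain: ½ k_n (V_GS − V_TN)² = (V_DD − V_GS)/R.
Let x = V_GS − 1.23. Then 49.7 x² + x − 8.12 = 0, giving x = 0.394 V (positive root), so V_GS = 1.62 V.
I_D = (V_DD − V_GS)/R = (9.35 − 1.62) / 40.8 = 0.189 mA.

I_D = 0.189 mA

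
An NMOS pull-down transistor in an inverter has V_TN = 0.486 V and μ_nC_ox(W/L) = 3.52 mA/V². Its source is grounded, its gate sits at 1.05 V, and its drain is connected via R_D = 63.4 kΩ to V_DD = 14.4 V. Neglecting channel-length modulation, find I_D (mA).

I_D = 0.225 mA

V_GS = V_G = 1.05 V, so V_ov = 1.05 − 0.486 = 0.564 V.
Assume saturation: I_D = ½ k_n V_ov² = 0.5 × 3.52 × 0.564² = 0.56 mA, giving V_DS = V_DD − I_D R_D = 14.4 − 0.56 × 63.4 = -21.1 V.
But -21.1 V < V_ov = 0.564 V, so the device is actually in triode.
In triode I_D = k_n[V_ov V_DS − ½ V_DS²] and I_D = (V_DD − V_DS)/R_D. Equating: 112 V_DS² − 126.9 V_DS + 14.4 = 0, giving V_DS = 0.128 V (the root below V_ov).
I_D = (14.4 − 0.128) / 63.4 = 0.225 mA.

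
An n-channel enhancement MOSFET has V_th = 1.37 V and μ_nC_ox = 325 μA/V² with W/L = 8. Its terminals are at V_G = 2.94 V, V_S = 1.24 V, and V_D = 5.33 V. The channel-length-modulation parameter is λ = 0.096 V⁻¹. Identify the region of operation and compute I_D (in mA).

Saturation; I_D = 0.197 mA

V_GS = V_G − V_S = 2.94 − 1.24 = 1.7 V; V_DS = V_D − V_S = 5.33 − 1.24 = 4.09 V.
k_n = μ_nC_ox · (W/L) = 2.6 mA/V².
V_ov = V_GS − V_th = 1.7 − 1.37 = 0.33 V.
Since V_DS = 4.09 V ≥ V_ov = 0.33 V, the device is in saturation.
I_D = ½ k_n V_ov² (1 + λ V_DS) = 0.5 × 2.6 × 0.33² × (1 + 0.096 × 4.09) = 0.197 mA.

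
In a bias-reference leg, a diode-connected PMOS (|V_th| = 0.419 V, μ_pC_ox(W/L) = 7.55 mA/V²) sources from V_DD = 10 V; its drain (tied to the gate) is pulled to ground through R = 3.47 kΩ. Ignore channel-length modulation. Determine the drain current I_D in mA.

I_D = 2.53 mA

With gate tied to drain, V_SG = V_SD ≥ V_SG − |V_th|, so the device is in saturation.
KCL at the drain: ½ k_p (V_SG − |V_th|)² = (V_DD − V_SG)/R.
Let x = V_SG − 0.419. Then 13.1 x² + x − 9.581 = 0, giving x = 0.818 V (positive root), so V_SG = 1.24 V.
I_D = (V_DD − V_SG)/R = (10 − 1.24) / 3.47 = 2.53 mA.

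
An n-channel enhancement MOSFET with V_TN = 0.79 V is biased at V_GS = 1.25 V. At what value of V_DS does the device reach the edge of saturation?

V_DS,sat = 0.460 V

The boundary between triode and saturation is V_DS = V_GS − V_TN = V_ov.
V_ov = 1.25 − 0.79 = 0.46 V.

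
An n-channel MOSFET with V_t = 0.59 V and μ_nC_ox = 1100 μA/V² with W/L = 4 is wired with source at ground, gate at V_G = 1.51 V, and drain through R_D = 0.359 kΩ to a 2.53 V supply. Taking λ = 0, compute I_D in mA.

V_GS = V_G = 1.51 V, so V_ov = 1.51 − 0.59 = 0.92 V.
k_n = μ_nC_ox · (W/L) = 4.4 mA/V².
Assume saturation: I_D = ½ k_n V_ov² = 0.5 × 4.4 × 0.92² = 1.86 mA, giving V_DS = V_DD − I_D R_D = 2.53 − 1.86 × 0.359 = 1.86 V.
V_DS = 1.86 V ≥ V_ov = 0.92 V, confirming saturation.

I_D = 1.86 mA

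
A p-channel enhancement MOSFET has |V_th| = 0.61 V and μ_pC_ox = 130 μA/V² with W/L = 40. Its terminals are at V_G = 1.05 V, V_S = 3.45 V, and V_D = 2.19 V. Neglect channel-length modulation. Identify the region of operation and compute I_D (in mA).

Triode; I_D = 7.60 mA

V_SG = V_S − V_G = 3.45 − 1.05 = 2.4 V; V_SD = V_S − V_D = 3.45 − 2.19 = 1.26 V.
k_p = μ_pC_ox · (W/L) = 5.2 mA/V².
V_ov = V_SG − |V_th| = 2.4 − 0.61 = 1.79 V.
Since V_SD = 1.26 V < V_ov = 1.79 V, the device is in the triode region.
I_D = k_p [V_ov · V_SD − ½ V_SD²] = 5.2 × [1.79 × 1.26 − 0.5 × 1.26²] = 7.6 mA.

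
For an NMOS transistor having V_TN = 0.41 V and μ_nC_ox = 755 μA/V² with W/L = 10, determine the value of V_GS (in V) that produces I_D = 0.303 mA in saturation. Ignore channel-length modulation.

V_GS = 0.693 V

k_n = μ_nC_ox · (W/L) = 7.55 mA/V².
In saturation I_D = ½ k_n (V_GS − V_TN)², so V_GS − V_TN = √(2 I_D / k_n) = √(2 × 0.303 / 7.55) = 0.283 V.
V_GS = 0.41 + 0.283 = 0.693 V.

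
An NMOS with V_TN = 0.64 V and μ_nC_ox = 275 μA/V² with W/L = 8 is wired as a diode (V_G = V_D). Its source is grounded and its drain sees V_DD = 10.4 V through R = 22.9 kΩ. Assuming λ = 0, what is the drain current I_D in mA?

I_D = 0.400 mA

With gate tied to drain, V_GS = V_DS ≥ V_GS − V_TN, so the device is in saturation.
k_n = μ_nC_ox · (W/L) = 2.2 mA/V².
KCL at the drain: ½ k_n (V_GS − V_TN)² = (V_DD − V_GS)/R.
Let x = V_GS − 0.64. Then 25.2 x² + x − 9.76 = 0, giving x = 0.603 V (positive root), so V_GS = 1.24 V.
I_D = (V_DD − V_GS)/R = (10.4 − 1.24) / 22.9 = 0.4 mA.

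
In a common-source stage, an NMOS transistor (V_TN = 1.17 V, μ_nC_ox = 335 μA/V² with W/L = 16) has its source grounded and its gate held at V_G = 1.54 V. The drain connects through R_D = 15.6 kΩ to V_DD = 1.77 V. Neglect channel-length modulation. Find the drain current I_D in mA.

I_D = 0.110 mA

V_GS = V_G = 1.54 V, so V_ov = 1.54 − 1.17 = 0.37 V.
k_n = μ_nC_ox · (W/L) = 5.36 mA/V².
Assume saturation: I_D = ½ k_n V_ov² = 0.5 × 5.36 × 0.37² = 0.367 mA, giving V_DS = V_DD − I_D R_D = 1.77 − 0.367 × 15.6 = -3.95 V.
But -3.95 V < V_ov = 0.37 V, so the device is actually in triode.
In triode I_D = k_n[V_ov V_DS − ½ V_DS²] and I_D = (V_DD − V_DS)/R_D. Equating: 41.8 V_DS² − 31.94 V_DS + 1.77 = 0, giving V_DS = 0.0602 V (the root below V_ov).
I_D = (1.77 − 0.0602) / 15.6 = 0.11 mA.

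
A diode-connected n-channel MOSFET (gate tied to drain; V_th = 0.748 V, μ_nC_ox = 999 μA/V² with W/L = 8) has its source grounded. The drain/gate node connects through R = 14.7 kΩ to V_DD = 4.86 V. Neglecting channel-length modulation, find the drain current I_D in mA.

I_D = 0.262 mA

With gate tied to drain, V_GS = V_DS ≥ V_GS − V_th, so the device is in saturation.
k_n = μ_nC_ox · (W/L) = 7.992 mA/V².
KCL at the drain: ½ k_n (V_GS − V_th)² = (V_DD − V_GS)/R.
Let x = V_GS − 0.748. Then 58.7 x² + x − 4.112 = 0, giving x = 0.256 V (positive root), so V_GS = 1 V.
I_D = (V_DD − V_GS)/R = (4.86 − 1) / 14.7 = 0.262 mA.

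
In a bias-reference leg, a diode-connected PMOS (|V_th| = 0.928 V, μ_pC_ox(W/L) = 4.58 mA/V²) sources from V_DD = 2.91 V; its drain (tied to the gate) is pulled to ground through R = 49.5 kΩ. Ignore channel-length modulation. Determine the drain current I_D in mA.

With gate tied to drain, V_SG = V_SD ≥ V_SG − |V_th|, so the device is in saturation.
KCL at the drain: ½ k_p (V_SG − |V_th|)² = (V_DD − V_SG)/R.
Let x = V_SG − 0.928. Then 113 x² + x − 1.982 = 0, giving x = 0.128 V (positive root), so V_SG = 1.06 V.
I_D = (V_DD − V_SG)/R = (2.91 − 1.06) / 49.5 = 0.0375 mA.

I_D = 0.0375 mA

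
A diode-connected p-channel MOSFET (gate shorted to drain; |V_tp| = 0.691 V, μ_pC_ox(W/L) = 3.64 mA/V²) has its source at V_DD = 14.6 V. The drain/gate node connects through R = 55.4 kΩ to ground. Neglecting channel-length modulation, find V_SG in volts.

V_SG = 1.06 V

With gate tied to drain, V_SG = V_SD ≥ V_SG − |V_tp|, so the device is in saturation.
KCL at the drain: ½ k_p (V_SG − |V_tp|)² = (V_DD − V_SG)/R.
Let x = V_SG − 0.691. Then 101 x² + x − 13.91 = 0, giving x = 0.366 V (positive root), so V_SG = 1.06 V.
I_D = (V_DD − V_SG)/R = (14.6 − 1.06) / 55.4 = 0.244 mA.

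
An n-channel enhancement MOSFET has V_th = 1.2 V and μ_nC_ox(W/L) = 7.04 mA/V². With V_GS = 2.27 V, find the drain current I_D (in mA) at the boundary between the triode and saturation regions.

At the boundary V_DS = V_ov = V_GS − V_th = 2.27 − 1.2 = 1.07 V.
I_D = ½ k_n V_ov² = 0.5 × 7.04 × 1.07² = 4.03 mA.

I_D = 4.03 mA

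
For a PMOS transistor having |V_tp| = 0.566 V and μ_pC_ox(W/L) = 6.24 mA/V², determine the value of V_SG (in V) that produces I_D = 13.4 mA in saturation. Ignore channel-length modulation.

In saturation I_D = ½ k_p (V_SG − |V_tp|)², so V_SG − |V_tp| = √(2 I_D / k_p) = √(2 × 13.4 / 6.24) = 2.07 V.
V_SG = 0.566 + 2.07 = 2.64 V.

V_SG = 2.64 V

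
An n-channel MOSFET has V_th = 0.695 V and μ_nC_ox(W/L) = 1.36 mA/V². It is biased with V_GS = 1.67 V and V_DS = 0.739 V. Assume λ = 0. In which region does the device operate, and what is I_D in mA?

Triode; I_D = 0.609 mA

V_ov = V_GS − V_th = 1.67 − 0.695 = 0.975 V.
Since V_DS = 0.739 V < V_ov = 0.975 V, the device is in the triode region.
I_D = k_n [V_ov · V_DS − ½ V_DS²] = 1.36 × [0.975 × 0.739 − 0.5 × 0.739²] = 0.609 mA.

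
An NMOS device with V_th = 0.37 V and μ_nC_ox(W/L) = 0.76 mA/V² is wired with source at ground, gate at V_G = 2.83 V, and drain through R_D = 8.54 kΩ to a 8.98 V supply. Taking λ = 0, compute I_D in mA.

I_D = 0.982 mA

V_GS = V_G = 2.83 V, so V_ov = 2.83 − 0.37 = 2.46 V.
Assume saturation: I_D = ½ k_n V_ov² = 0.5 × 0.76 × 2.46² = 2.3 mA, giving V_DS = V_DD − I_D R_D = 8.98 − 2.3 × 8.54 = -10.7 V.
But -10.7 V < V_ov = 2.46 V, so the device is actually in triode.
In triode I_D = k_n[V_ov V_DS − ½ V_DS²] and I_D = (V_DD − V_DS)/R_D. Equating: 3.25 V_DS² − 16.97 V_DS + 8.98 = 0, giving V_DS = 0.598 V (the root below V_ov).
I_D = (8.98 − 0.598) / 8.54 = 0.982 mA.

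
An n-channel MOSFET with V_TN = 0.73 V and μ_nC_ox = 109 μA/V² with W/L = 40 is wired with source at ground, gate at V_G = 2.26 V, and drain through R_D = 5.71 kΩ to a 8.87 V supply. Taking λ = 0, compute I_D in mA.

V_GS = V_G = 2.26 V, so V_ov = 2.26 − 0.73 = 1.53 V.
k_n = μ_nC_ox · (W/L) = 4.36 mA/V².
Assume saturation: I_D = ½ k_n V_ov² = 0.5 × 4.36 × 1.53² = 5.1 mA, giving V_DS = V_DD − I_D R_D = 8.87 − 5.1 × 5.71 = -20.3 V.
But -20.3 V < V_ov = 1.53 V, so the device is actually in triode.
In triode I_D = k_n[V_ov V_DS − ½ V_DS²] and I_D = (V_DD − V_DS)/R_D. Equating: 12.4 V_DS² − 39.09 V_DS + 8.87 = 0, giving V_DS = 0.246 V (the root below V_ov).
I_D = (8.87 − 0.246) / 5.71 = 1.51 mA.

I_D = 1.51 mA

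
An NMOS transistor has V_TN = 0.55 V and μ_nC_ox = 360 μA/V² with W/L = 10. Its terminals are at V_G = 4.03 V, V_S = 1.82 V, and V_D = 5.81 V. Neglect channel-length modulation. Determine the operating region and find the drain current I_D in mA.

Saturation; I_D = 4.96 mA

V_GS = V_G − V_S = 4.03 − 1.82 = 2.21 V; V_DS = V_D − V_S = 5.81 − 1.82 = 3.99 V.
k_n = μ_nC_ox · (W/L) = 3.6 mA/V².
V_ov = V_GS − V_TN = 2.21 − 0.55 = 1.66 V.
Since V_DS = 3.99 V ≥ V_ov = 1.66 V, the device is in saturation.
I_D = ½ k_n V_ov² = 0.5 × 3.6 × 1.66² = 4.96 mA.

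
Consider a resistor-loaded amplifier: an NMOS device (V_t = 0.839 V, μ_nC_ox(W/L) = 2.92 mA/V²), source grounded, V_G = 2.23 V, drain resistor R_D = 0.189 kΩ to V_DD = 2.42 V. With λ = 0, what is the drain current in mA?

V_GS = V_G = 2.23 V, so V_ov = 2.23 − 0.839 = 1.39 V.
Assume saturation: I_D = ½ k_n V_ov² = 0.5 × 2.92 × 1.39² = 2.82 mA, giving V_DS = V_DD − I_D R_D = 2.42 − 2.82 × 0.189 = 1.89 V.
V_DS = 1.89 V ≥ V_ov = 1.39 V, confirming saturation.

I_D = 2.82 mA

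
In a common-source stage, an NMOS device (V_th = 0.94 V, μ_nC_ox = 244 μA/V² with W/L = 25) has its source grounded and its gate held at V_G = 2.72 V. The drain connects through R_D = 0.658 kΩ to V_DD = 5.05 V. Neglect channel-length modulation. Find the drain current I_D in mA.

I_D = 6.51 mA

V_GS = V_G = 2.72 V, so V_ov = 2.72 − 0.94 = 1.78 V.
k_n = μ_nC_ox · (W/L) = 6.1 mA/V².
Assume saturation: I_D = ½ k_n V_ov² = 0.5 × 6.1 × 1.78² = 9.66 mA, giving V_DS = V_DD − I_D R_D = 5.05 − 9.66 × 0.658 = -1.31 V.
But -1.31 V < V_ov = 1.78 V, so the device is actually in triode.
In triode I_D = k_n[V_ov V_DS − ½ V_DS²] and I_D = (V_DD − V_DS)/R_D. Equating: 2.01 V_DS² − 8.145 V_DS + 5.05 = 0, giving V_DS = 0.764 V (the root below V_ov).
I_D = (5.05 − 0.764) / 0.658 = 6.51 mA.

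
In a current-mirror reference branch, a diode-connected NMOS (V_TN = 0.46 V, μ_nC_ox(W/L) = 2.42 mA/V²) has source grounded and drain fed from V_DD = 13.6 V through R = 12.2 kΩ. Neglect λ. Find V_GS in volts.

With gate tied to drain, V_GS = V_DS ≥ V_GS − V_TN, so the device is in saturation.
KCL at the drain: ½ k_n (V_GS − V_TN)² = (V_DD − V_GS)/R.
Let x = V_GS − 0.46. Then 14.8 x² + x − 13.14 = 0, giving x = 0.91 V (positive root), so V_GS = 1.37 V.
I_D = (V_DD − V_GS)/R = (13.6 − 1.37) / 12.2 = 1 mA.

V_GS = 1.37 V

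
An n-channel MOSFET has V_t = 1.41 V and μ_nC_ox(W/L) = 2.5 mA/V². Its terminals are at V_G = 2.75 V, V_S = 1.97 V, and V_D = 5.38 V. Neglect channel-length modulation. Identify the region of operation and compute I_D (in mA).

V_GS = V_G − V_S = 2.75 − 1.97 = 0.78 V; V_DS = V_D − V_S = 5.38 − 1.97 = 3.41 V.
V_GS = 0.78 V < V_t = 1.41 V, so the transistor is in cutoff.

Cutoff; I_D = 0 mA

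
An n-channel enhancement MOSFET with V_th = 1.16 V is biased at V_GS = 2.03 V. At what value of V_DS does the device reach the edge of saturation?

The boundary between triode and saturation is V_DS = V_GS − V_th = V_ov.
V_ov = 2.03 − 1.16 = 0.87 V.

V_DS,sat = 0.870 V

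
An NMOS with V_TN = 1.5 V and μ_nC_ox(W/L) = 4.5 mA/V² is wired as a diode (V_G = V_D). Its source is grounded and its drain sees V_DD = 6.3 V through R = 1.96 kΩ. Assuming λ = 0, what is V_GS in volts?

With gate tied to drain, V_GS = V_DS ≥ V_GS − V_TN, so the device is in saturation.
KCL at the drain: ½ k_n (V_GS − V_TN)² = (V_DD − V_GS)/R.
Let x = V_GS − 1.5. Then 4.41 x² + x − 4.8 = 0, giving x = 0.936 V (positive root), so V_GS = 2.44 V.
I_D = (V_DD − V_GS)/R = (6.3 − 2.44) / 1.96 = 1.97 mA.

V_GS = 2.44 V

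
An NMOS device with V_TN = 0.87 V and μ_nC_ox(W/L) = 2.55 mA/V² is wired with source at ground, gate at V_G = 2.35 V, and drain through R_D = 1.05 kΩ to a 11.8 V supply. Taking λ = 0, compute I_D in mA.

I_D = 2.79 mA

V_GS = V_G = 2.35 V, so V_ov = 2.35 − 0.87 = 1.48 V.
Assume saturation: I_D = ½ k_n V_ov² = 0.5 × 2.55 × 1.48² = 2.79 mA, giving V_DS = V_DD − I_D R_D = 11.8 − 2.79 × 1.05 = 8.87 V.
V_DS = 8.87 V ≥ V_ov = 1.48 V, confirming saturation.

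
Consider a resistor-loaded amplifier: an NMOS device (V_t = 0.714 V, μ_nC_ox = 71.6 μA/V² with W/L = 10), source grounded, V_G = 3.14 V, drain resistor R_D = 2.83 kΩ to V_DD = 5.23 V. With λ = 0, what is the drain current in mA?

V_GS = V_G = 3.14 V, so V_ov = 3.14 − 0.714 = 2.43 V.
k_n = μ_nC_ox · (W/L) = 0.716 mA/V².
Assume saturation: I_D = ½ k_n V_ov² = 0.5 × 0.716 × 2.43² = 2.11 mA, giving V_DS = V_DD − I_D R_D = 5.23 − 2.11 × 2.83 = -0.733 V.
But -0.733 V < V_ov = 2.43 V, so the device is actually in triode.
In triode I_D = k_n[V_ov V_DS − ½ V_DS²] and I_D = (V_DD − V_DS)/R_D. Equating: 1.01 V_DS² − 5.916 V_DS + 5.23 = 0, giving V_DS = 1.09 V (the root below V_ov).
I_D = (5.23 − 1.09) / 2.83 = 1.46 mA.

I_D = 1.46 mA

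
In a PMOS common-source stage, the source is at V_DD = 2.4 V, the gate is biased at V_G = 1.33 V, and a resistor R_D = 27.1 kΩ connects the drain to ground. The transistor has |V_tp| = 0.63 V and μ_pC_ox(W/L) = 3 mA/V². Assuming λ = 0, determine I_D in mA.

V_SG = V_DD − V_G = 2.4 − 1.33 = 1.07 V, so V_ov = 1.07 − 0.63 = 0.44 V.
Assume saturation: I_D = ½ k_p V_ov² = 0.5 × 3 × 0.44² = 0.29 mA, giving V_SD = V_DD − I_D R_D = 2.4 − 0.29 × 27.1 = -5.47 V.
But -5.47 V < V_ov = 0.44 V, so the device is actually in triode.
In triode I_D = k_p[V_ov V_SD − ½ V_SD²] and I_D = (V_DD − V_SD)/R_D. Equating: 40.7 V_SD² − 36.77 V_SD + 2.4 = 0, giving V_SD = 0.0708 V (the root below V_ov).
I_D = (2.4 − 0.0708) / 27.1 = 0.0859 mA.

I_D = 0.0859 mA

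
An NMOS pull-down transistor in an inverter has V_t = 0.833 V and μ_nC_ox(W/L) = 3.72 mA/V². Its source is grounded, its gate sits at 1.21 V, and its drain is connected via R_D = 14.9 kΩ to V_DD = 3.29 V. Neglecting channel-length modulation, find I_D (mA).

V_GS = V_G = 1.21 V, so V_ov = 1.21 − 0.833 = 0.377 V.
Assume saturation: I_D = ½ k_n V_ov² = 0.5 × 3.72 × 0.377² = 0.264 mA, giving V_DS = V_DD − I_D R_D = 3.29 − 0.264 × 14.9 = -0.649 V.
But -0.649 V < V_ov = 0.377 V, so the device is actually in triode.
In triode I_D = k_n[V_ov V_DS − ½ V_DS²] and I_D = (V_DD − V_DS)/R_D. Equating: 27.7 V_DS² − 21.9 V_DS + 3.29 = 0, giving V_DS = 0.202 V (the root below V_ov).
I_D = (3.29 − 0.202) / 14.9 = 0.207 mA.

I_D = 0.207 mA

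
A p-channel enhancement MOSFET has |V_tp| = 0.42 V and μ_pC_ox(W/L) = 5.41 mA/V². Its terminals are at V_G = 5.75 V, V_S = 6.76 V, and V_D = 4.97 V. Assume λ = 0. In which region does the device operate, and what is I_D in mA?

V_SG = V_S − V_G = 6.76 − 5.75 = 1.01 V; V_SD = V_S − V_D = 6.76 − 4.97 = 1.79 V.
V_ov = V_SG − |V_tp| = 1.01 − 0.42 = 0.59 V.
Since V_SD = 1.79 V ≥ V_ov = 0.59 V, the device is in saturation.
I_D = ½ k_p V_ov² = 0.5 × 5.41 × 0.59² = 0.942 mA.

Saturation; I_D = 0.942 mA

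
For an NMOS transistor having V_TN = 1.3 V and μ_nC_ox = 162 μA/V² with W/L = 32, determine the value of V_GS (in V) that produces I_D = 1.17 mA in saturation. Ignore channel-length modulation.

k_n = μ_nC_ox · (W/L) = 5.184 mA/V².
In saturation I_D = ½ k_n (V_GS − V_TN)², so V_GS − V_TN = √(2 I_D / k_n) = √(2 × 1.17 / 5.184) = 0.672 V.
V_GS = 1.3 + 0.672 = 1.97 V.

V_GS = 1.97 V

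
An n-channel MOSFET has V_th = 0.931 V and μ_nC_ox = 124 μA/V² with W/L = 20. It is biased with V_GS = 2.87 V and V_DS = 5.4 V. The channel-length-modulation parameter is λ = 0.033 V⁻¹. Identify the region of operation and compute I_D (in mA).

Saturation; I_D = 5.49 mA

k_n = μ_nC_ox · (W/L) = 2.48 mA/V².
V_ov = V_GS − V_th = 2.87 − 0.931 = 1.94 V.
Since V_DS = 5.4 V ≥ V_ov = 1.94 V, the device is in saturation.
I_D = ½ k_n V_ov² (1 + λ V_DS) = 0.5 × 2.48 × 1.94² × (1 + 0.033 × 5.4) = 5.49 mA.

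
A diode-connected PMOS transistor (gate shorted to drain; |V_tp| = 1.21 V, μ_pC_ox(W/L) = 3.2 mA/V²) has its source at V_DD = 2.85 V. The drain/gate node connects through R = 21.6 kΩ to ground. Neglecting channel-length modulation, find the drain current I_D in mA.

I_D = 0.0665 mA

With gate tied to drain, V_SG = V_SD ≥ V_SG − |V_tp|, so the device is in saturation.
KCL at the drain: ½ k_p (V_SG − |V_tp|)² = (V_DD − V_SG)/R.
Let x = V_SG − 1.21. Then 34.6 x² + x − 1.64 = 0, giving x = 0.204 V (positive root), so V_SG = 1.41 V.
I_D = (V_DD − V_SG)/R = (2.85 − 1.41) / 21.6 = 0.0665 mA.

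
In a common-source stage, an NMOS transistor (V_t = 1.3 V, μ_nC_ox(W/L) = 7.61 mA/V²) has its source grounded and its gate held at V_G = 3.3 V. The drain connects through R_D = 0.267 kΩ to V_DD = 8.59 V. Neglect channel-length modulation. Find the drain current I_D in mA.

V_GS = V_G = 3.3 V, so V_ov = 3.3 − 1.3 = 2 V.
Assume saturation: I_D = ½ k_n V_ov² = 0.5 × 7.61 × 2² = 15.2 mA, giving V_DS = V_DD − I_D R_D = 8.59 − 15.2 × 0.267 = 4.53 V.
V_DS = 4.53 V ≥ V_ov = 2 V, confirming saturation.

I_D = 15.2 mA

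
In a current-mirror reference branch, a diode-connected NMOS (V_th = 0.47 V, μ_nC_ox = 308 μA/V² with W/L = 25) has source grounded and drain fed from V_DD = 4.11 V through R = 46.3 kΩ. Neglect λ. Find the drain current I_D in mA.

I_D = 0.0756 mA

With gate tied to drain, V_GS = V_DS ≥ V_GS − V_th, so the device is in saturation.
k_n = μ_nC_ox · (W/L) = 7.7 mA/V².
KCL at the drain: ½ k_n (V_GS − V_th)² = (V_DD − V_GS)/R.
Let x = V_GS − 0.47. Then 178 x² + x − 3.64 = 0, giving x = 0.14 V (positive root), so V_GS = 0.61 V.
I_D = (V_DD − V_GS)/R = (4.11 − 0.61) / 46.3 = 0.0756 mA.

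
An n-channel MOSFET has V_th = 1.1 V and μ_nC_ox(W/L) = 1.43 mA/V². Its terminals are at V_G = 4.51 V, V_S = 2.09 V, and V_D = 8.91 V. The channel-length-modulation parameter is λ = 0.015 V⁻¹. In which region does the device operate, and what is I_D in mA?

Saturation; I_D = 1.37 mA

V_GS = V_G − V_S = 4.51 − 2.09 = 2.42 V; V_DS = V_D − V_S = 8.91 − 2.09 = 6.82 V.
V_ov = V_GS − V_th = 2.42 − 1.1 = 1.32 V.
Since V_DS = 6.82 V ≥ V_ov = 1.32 V, the device is in saturation.
I_D = ½ k_n V_ov² (1 + λ V_DS) = 0.5 × 1.43 × 1.32² × (1 + 0.015 × 6.82) = 1.37 mA.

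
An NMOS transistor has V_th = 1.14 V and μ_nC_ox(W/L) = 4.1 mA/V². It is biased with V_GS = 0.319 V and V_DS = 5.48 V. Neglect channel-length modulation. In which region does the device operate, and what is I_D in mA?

Cutoff; I_D = 0 mA

V_GS = 0.319 V < V_th = 1.14 V, so the transistor is in cutoff.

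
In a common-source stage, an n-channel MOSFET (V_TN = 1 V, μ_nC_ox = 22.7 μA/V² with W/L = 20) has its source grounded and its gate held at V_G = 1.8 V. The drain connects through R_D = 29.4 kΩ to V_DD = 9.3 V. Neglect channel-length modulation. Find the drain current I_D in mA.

I_D = 0.145 mA

V_GS = V_G = 1.8 V, so V_ov = 1.8 − 1 = 0.8 V.
k_n = μ_nC_ox · (W/L) = 0.454 mA/V².
Assume saturation: I_D = ½ k_n V_ov² = 0.5 × 0.454 × 0.8² = 0.145 mA, giving V_DS = V_DD − I_D R_D = 9.3 − 0.145 × 29.4 = 5.03 V.
V_DS = 5.03 V ≥ V_ov = 0.8 V, confirming saturation.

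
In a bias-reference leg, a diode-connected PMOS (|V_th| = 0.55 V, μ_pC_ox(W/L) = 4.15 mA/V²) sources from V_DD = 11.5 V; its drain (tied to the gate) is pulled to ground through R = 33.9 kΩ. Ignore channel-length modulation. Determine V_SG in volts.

With gate tied to drain, V_SG = V_SD ≥ V_SG − |V_th|, so the device is in saturation.
KCL at the drain: ½ k_p (V_SG − |V_th|)² = (V_DD − V_SG)/R.
Let x = V_SG − 0.55. Then 70.3 x² + x − 10.95 = 0, giving x = 0.388 V (positive root), so V_SG = 0.938 V.
I_D = (V_DD − V_SG)/R = (11.5 − 0.938) / 33.9 = 0.312 mA.

V_SG = 0.938 V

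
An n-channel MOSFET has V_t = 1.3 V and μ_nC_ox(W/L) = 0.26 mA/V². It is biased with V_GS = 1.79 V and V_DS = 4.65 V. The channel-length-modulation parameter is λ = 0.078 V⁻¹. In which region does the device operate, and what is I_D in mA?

Saturation; I_D = 0.0425 mA

V_ov = V_GS − V_t = 1.79 − 1.3 = 0.49 V.
Since V_DS = 4.65 V ≥ V_ov = 0.49 V, the device is in saturation.
I_D = ½ k_n V_ov² (1 + λ V_DS) = 0.5 × 0.26 × 0.49² × (1 + 0.078 × 4.65) = 0.0425 mA.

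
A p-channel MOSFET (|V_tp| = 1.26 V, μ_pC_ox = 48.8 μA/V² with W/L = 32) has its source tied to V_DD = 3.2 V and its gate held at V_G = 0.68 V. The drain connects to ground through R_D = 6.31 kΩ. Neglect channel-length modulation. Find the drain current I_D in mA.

V_SG = V_DD − V_G = 3.2 − 0.68 = 2.52 V, so V_ov = 2.52 − 1.26 = 1.26 V.
k_p = μ_pC_ox · (W/L) = 1.562 mA/V².
Assume saturation: I_D = ½ k_p V_ov² = 0.5 × 1.562 × 1.26² = 1.24 mA, giving V_SD = V_DD − I_D R_D = 3.2 − 1.24 × 6.31 = -4.62 V.
But -4.62 V < V_ov = 1.26 V, so the device is actually in triode.
In triode I_D = k_p[V_ov V_SD − ½ V_SD²] and I_D = (V_DD − V_SD)/R_D. Equating: 4.93 V_SD² − 13.42 V_SD + 3.2 = 0, giving V_SD = 0.264 V (the root below V_ov).
I_D = (3.2 − 0.264) / 6.31 = 0.465 mA.

I_D = 0.465 mA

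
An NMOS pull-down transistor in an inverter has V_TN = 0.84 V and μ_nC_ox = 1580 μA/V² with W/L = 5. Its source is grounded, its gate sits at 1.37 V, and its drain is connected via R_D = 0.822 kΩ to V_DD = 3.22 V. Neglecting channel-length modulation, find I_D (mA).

I_D = 1.11 mA

V_GS = V_G = 1.37 V, so V_ov = 1.37 − 0.84 = 0.53 V.
k_n = μ_nC_ox · (W/L) = 7.9 mA/V².
Assume saturation: I_D = ½ k_n V_ov² = 0.5 × 7.9 × 0.53² = 1.11 mA, giving V_DS = V_DD − I_D R_D = 3.22 − 1.11 × 0.822 = 2.31 V.
V_DS = 2.31 V ≥ V_ov = 0.53 V, confirming saturation.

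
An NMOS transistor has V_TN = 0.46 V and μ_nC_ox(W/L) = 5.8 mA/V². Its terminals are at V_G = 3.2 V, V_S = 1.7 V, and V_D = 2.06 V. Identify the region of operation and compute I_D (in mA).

Triode; I_D = 1.80 mA

V_GS = V_G − V_S = 3.2 − 1.7 = 1.5 V; V_DS = V_D − V_S = 2.06 − 1.7 = 0.36 V.
V_ov = V_GS − V_TN = 1.5 − 0.46 = 1.04 V.
Since V_DS = 0.36 V < V_ov = 1.04 V, the device is in the triode region.
I_D = k_n [V_ov · V_DS − ½ V_DS²] = 5.8 × [1.04 × 0.36 − 0.5 × 0.36²] = 1.8 mA.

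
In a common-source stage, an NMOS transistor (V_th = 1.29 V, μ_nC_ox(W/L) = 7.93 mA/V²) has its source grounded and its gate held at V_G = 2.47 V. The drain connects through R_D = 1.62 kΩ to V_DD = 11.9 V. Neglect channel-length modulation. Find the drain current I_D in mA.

V_GS = V_G = 2.47 V, so V_ov = 2.47 − 1.29 = 1.18 V.
Assume saturation: I_D = ½ k_n V_ov² = 0.5 × 7.93 × 1.18² = 5.52 mA, giving V_DS = V_DD − I_D R_D = 11.9 − 5.52 × 1.62 = 2.96 V.
V_DS = 2.96 V ≥ V_ov = 1.18 V, confirming saturation.

I_D = 5.52 mA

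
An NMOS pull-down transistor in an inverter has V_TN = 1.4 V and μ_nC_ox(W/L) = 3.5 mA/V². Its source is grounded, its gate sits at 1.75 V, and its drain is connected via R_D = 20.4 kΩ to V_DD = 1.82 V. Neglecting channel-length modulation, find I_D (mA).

I_D = 0.0854 mA

V_GS = V_G = 1.75 V, so V_ov = 1.75 − 1.4 = 0.35 V.
Assume saturation: I_D = ½ k_n V_ov² = 0.5 × 3.5 × 0.35² = 0.214 mA, giving V_DS = V_DD − I_D R_D = 1.82 − 0.214 × 20.4 = -2.55 V.
But -2.55 V < V_ov = 0.35 V, so the device is actually in triode.
In triode I_D = k_n[V_ov V_DS − ½ V_DS²] and I_D = (V_DD − V_DS)/R_D. Equating: 35.7 V_DS² − 25.99 V_DS + 1.82 = 0, giving V_DS = 0.0785 V (the root below V_ov).
I_D = (1.82 − 0.0785) / 20.4 = 0.0854 mA.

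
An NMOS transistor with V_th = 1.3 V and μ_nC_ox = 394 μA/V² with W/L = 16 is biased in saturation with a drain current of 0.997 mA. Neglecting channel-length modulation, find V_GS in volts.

k_n = μ_nC_ox · (W/L) = 6.304 mA/V².
In saturation I_D = ½ k_n (V_GS − V_th)², so V_GS − V_th = √(2 I_D / k_n) = √(2 × 0.997 / 6.304) = 0.562 V.
V_GS = 1.3 + 0.562 = 1.86 V.

V_GS = 1.86 V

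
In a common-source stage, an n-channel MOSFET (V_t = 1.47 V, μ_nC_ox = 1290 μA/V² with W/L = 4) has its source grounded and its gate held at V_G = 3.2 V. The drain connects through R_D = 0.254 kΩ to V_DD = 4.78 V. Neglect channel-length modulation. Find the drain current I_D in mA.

V_GS = V_G = 3.2 V, so V_ov = 3.2 − 1.47 = 1.73 V.
k_n = μ_nC_ox · (W/L) = 5.16 mA/V².
Assume saturation: I_D = ½ k_n V_ov² = 0.5 × 5.16 × 1.73² = 7.72 mA, giving V_DS = V_DD − I_D R_D = 4.78 − 7.72 × 0.254 = 2.82 V.
V_DS = 2.82 V ≥ V_ov = 1.73 V, confirming saturation.

I_D = 7.72 mA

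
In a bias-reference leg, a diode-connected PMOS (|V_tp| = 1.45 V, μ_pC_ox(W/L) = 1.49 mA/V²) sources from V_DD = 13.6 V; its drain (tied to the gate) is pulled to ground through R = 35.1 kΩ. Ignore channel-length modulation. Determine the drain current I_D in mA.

I_D = 0.327 mA

With gate tied to drain, V_SG = V_SD ≥ V_SG − |V_tp|, so the device is in saturation.
KCL at the drain: ½ k_p (V_SG − |V_tp|)² = (V_DD − V_SG)/R.
Let x = V_SG − 1.45. Then 26.1 x² + x − 12.15 = 0, giving x = 0.663 V (positive root), so V_SG = 2.11 V.
I_D = (V_DD − V_SG)/R = (13.6 − 2.11) / 35.1 = 0.327 mA.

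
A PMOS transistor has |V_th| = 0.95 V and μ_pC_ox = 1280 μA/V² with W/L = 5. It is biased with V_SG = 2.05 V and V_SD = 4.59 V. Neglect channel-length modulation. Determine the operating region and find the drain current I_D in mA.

Saturation; I_D = 3.87 mA

k_p = μ_pC_ox · (W/L) = 6.4 mA/V².
V_ov = V_SG − |V_th| = 2.05 − 0.95 = 1.1 V.
Since V_SD = 4.59 V ≥ V_ov = 1.1 V, the device is in saturation.
I_D = ½ k_p V_ov² = 0.5 × 6.4 × 1.1² = 3.87 mA.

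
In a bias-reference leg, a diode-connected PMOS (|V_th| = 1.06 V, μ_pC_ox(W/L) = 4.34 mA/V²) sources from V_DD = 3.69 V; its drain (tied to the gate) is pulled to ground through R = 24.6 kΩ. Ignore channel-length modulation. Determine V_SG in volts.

With gate tied to drain, V_SG = V_SD ≥ V_SG − |V_th|, so the device is in saturation.
KCL at the drain: ½ k_p (V_SG − |V_th|)² = (V_DD − V_SG)/R.
Let x = V_SG − 1.06. Then 53.4 x² + x − 2.63 = 0, giving x = 0.213 V (positive root), so V_SG = 1.27 V.
I_D = (V_DD − V_SG)/R = (3.69 − 1.27) / 24.6 = 0.0983 mA.

V_SG = 1.27 V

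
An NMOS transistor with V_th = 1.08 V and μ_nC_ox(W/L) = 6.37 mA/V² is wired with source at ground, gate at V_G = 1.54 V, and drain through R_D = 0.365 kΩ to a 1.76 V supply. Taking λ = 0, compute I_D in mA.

I_D = 0.674 mA

V_GS = V_G = 1.54 V, so V_ov = 1.54 − 1.08 = 0.46 V.
Assume saturation: I_D = ½ k_n V_ov² = 0.5 × 6.37 × 0.46² = 0.674 mA, giving V_DS = V_DD − I_D R_D = 1.76 − 0.674 × 0.365 = 1.51 V.
V_DS = 1.51 V ≥ V_ov = 0.46 V, confirming saturation.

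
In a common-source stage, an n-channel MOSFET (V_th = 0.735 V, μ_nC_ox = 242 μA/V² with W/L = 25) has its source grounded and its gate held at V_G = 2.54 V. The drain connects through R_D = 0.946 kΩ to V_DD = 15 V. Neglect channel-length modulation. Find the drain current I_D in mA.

I_D = 9.86 mA

V_GS = V_G = 2.54 V, so V_ov = 2.54 − 0.735 = 1.81 V.
k_n = μ_nC_ox · (W/L) = 6.05 mA/V².
Assume saturation: I_D = ½ k_n V_ov² = 0.5 × 6.05 × 1.81² = 9.86 mA, giving V_DS = V_DD − I_D R_D = 15 − 9.86 × 0.946 = 5.68 V.
V_DS = 5.68 V ≥ V_ov = 1.81 V, confirming saturation.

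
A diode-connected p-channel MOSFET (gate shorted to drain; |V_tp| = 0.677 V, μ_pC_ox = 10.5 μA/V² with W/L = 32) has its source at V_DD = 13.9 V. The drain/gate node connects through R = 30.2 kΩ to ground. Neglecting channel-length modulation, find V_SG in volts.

With gate tied to drain, V_SG = V_SD ≥ V_SG − |V_tp|, so the device is in saturation.
k_p = μ_pC_ox · (W/L) = 0.336 mA/V².
KCL at the drain: ½ k_p (V_SG − |V_tp|)² = (V_DD − V_SG)/R.
Let x = V_SG − 0.677. Then 5.07 x² + x − 13.22 = 0, giving x = 1.52 V (positive root), so V_SG = 2.2 V.
I_D = (V_DD − V_SG)/R = (13.9 − 2.2) / 30.2 = 0.388 mA.

V_SG = 2.20 V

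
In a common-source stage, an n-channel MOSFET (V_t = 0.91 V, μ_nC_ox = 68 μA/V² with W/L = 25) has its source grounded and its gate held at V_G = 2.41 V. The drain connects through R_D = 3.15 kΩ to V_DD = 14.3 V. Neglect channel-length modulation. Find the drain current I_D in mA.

V_GS = V_G = 2.41 V, so V_ov = 2.41 − 0.91 = 1.5 V.
k_n = μ_nC_ox · (W/L) = 1.7 mA/V².
Assume saturation: I_D = ½ k_n V_ov² = 0.5 × 1.7 × 1.5² = 1.91 mA, giving V_DS = V_DD − I_D R_D = 14.3 − 1.91 × 3.15 = 8.28 V.
V_DS = 8.28 V ≥ V_ov = 1.5 V, confirming saturation.

I_D = 1.91 mA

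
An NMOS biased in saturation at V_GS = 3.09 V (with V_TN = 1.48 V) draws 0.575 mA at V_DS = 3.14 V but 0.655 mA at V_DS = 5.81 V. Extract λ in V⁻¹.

λ = 0.0623 V⁻¹

With V_GS fixed, I_D ∝ (1 + λ V_DS) in saturation, so I_D2/I_D1 = (1 + λ V_DS2)/(1 + λ V_DS1).
0.655/0.575 = 1.139 = (1 + 5.81 λ)/(1 + 3.14 λ).
Solving: λ (I_D1 V_DS2 − I_D2 V_DS1) = I_D2 − I_D1, so λ = (0.655 − 0.575) / (0.575 × 5.81 − 0.655 × 3.14) = 0.08 / 1.28 = 0.0623 V⁻¹.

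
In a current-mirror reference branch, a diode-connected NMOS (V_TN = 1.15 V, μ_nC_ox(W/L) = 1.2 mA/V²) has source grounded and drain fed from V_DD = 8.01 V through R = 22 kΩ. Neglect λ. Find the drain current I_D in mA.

I_D = 0.281 mA

With gate tied to drain, V_GS = V_DS ≥ V_GS − V_TN, so the device is in saturation.
KCL at the drain: ½ k_n (V_GS − V_TN)² = (V_DD − V_GS)/R.
Let x = V_GS − 1.15. Then 13.2 x² + x − 6.86 = 0, giving x = 0.684 V (positive root), so V_GS = 1.83 V.
I_D = (V_DD − V_GS)/R = (8.01 − 1.83) / 22 = 0.281 mA.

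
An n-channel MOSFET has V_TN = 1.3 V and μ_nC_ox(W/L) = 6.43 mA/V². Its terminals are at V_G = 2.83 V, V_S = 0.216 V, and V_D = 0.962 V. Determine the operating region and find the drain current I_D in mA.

V_GS = V_G − V_S = 2.83 − 0.216 = 2.61 V; V_DS = V_D − V_S = 0.962 − 0.216 = 0.746 V.
V_ov = V_GS − V_TN = 2.61 − 1.3 = 1.31 V.
Since V_DS = 0.746 V < V_ov = 1.31 V, the device is in the triode region.
I_D = k_n [V_ov · V_DS − ½ V_DS²] = 6.43 × [1.31 × 0.746 − 0.5 × 0.746²] = 4.51 mA.

Triode; I_D = 4.51 mA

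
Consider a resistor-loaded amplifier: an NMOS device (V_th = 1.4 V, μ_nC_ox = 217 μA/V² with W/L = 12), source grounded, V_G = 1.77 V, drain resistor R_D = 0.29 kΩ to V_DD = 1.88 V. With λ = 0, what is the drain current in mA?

V_GS = V_G = 1.77 V, so V_ov = 1.77 − 1.4 = 0.37 V.
k_n = μ_nC_ox · (W/L) = 2.604 mA/V².
Assume saturation: I_D = ½ k_n V_ov² = 0.5 × 2.604 × 0.37² = 0.178 mA, giving V_DS = V_DD − I_D R_D = 1.88 − 0.178 × 0.29 = 1.83 V.
V_DS = 1.83 V ≥ V_ov = 0.37 V, confirming saturation.

I_D = 0.178 mA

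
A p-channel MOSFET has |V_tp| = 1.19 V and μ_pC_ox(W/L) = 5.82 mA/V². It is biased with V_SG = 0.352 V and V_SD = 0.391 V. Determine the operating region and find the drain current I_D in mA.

Cutoff; I_D = 0 mA

V_SG = 0.352 V < |V_tp| = 1.19 V, so the transistor is in cutoff.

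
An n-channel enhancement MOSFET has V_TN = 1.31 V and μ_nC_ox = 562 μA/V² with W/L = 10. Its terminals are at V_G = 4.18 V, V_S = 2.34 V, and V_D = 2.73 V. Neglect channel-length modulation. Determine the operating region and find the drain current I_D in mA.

Triode; I_D = 0.734 mA

V_GS = V_G − V_S = 4.18 − 2.34 = 1.84 V; V_DS = V_D − V_S = 2.73 − 2.34 = 0.39 V.
k_n = μ_nC_ox · (W/L) = 5.62 mA/V².
V_ov = V_GS − V_TN = 1.84 − 1.31 = 0.53 V.
Since V_DS = 0.39 V < V_ov = 0.53 V, the device is in the triode region.
I_D = k_n [V_ov · V_DS − ½ V_DS²] = 5.62 × [0.53 × 0.39 − 0.5 × 0.39²] = 0.734 mA.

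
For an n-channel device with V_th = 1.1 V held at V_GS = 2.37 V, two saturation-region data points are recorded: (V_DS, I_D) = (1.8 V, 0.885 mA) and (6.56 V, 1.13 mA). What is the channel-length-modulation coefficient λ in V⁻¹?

λ = 0.0650 V⁻¹

With V_GS fixed, I_D ∝ (1 + λ V_DS) in saturation, so I_D2/I_D1 = (1 + λ V_DS2)/(1 + λ V_DS1).
1.13/0.885 = 1.277 = (1 + 6.56 λ)/(1 + 1.8 λ).
Solving: λ (I_D1 V_DS2 − I_D2 V_DS1) = I_D2 − I_D1, so λ = (1.13 − 0.885) / (0.885 × 6.56 − 1.13 × 1.8) = 0.245 / 3.77 = 0.065 V⁻¹.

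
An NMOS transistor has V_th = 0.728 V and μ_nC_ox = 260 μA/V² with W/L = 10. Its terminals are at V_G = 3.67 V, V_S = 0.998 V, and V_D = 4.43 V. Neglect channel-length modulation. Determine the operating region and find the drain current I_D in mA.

V_GS = V_G − V_S = 3.67 − 0.998 = 2.67 V; V_DS = V_D − V_S = 4.43 − 0.998 = 3.43 V.
k_n = μ_nC_ox · (W/L) = 2.6 mA/V².
V_ov = V_GS − V_th = 2.67 − 0.728 = 1.94 V.
Since V_DS = 3.43 V ≥ V_ov = 1.94 V, the device is in saturation.
I_D = ½ k_n V_ov² = 0.5 × 2.6 × 1.94² = 4.91 mA.

Saturation; I_D = 4.91 mA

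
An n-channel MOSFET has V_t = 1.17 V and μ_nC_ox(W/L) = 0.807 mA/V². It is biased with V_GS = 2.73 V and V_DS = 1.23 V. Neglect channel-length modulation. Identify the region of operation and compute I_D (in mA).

Triode; I_D = 0.938 mA

V_ov = V_GS − V_t = 2.73 − 1.17 = 1.56 V.
Since V_DS = 1.23 V < V_ov = 1.56 V, the device is in the triode region.
I_D = k_n [V_ov · V_DS − ½ V_DS²] = 0.807 × [1.56 × 1.23 − 0.5 × 1.23²] = 0.938 mA.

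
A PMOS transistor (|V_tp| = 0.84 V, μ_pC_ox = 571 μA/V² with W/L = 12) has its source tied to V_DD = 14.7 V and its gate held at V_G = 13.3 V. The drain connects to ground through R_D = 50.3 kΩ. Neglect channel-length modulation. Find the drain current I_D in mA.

V_SG = V_DD − V_G = 14.7 − 13.3 = 1.4 V, so V_ov = 1.4 − 0.84 = 0.56 V.
k_p = μ_pC_ox · (W/L) = 6.852 mA/V².
Assume saturation: I_D = ½ k_p V_ov² = 0.5 × 6.852 × 0.56² = 1.07 mA, giving V_SD = V_DD − I_D R_D = 14.7 − 1.07 × 50.3 = -39.3 V.
But -39.3 V < V_ov = 0.56 V, so the device is actually in triode.
In triode I_D = k_p[V_ov V_SD − ½ V_SD²] and I_D = (V_DD − V_SD)/R_D. Equating: 172 V_SD² − 194 V_SD + 14.7 = 0, giving V_SD = 0.0817 V (the root below V_ov).
I_D = (14.7 − 0.0817) / 50.3 = 0.291 mA.

I_D = 0.291 mA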